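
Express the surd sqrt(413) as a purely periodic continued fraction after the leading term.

Write x_i = (sqrt(413) + m_i)/d_i with (m_0, d_0) = (0, 1). a_0 = floor(sqrt(413)) = 20, since 20^2 = 400 <= 413 < 441 = 21^2.
Iterate m_{i+1} = d_i*a_i - m_i, d_{i+1} = (413 - m_{i+1}^2)/d_i, a_{i+1} = floor((a_0 + m_{i+1})/d_{i+1}):
  m_1 = 1*20 - 0 = 20, d_1 = (413 - 20^2)/1 = 13/1 = 13, a_1 = floor((20 + 20)/13) = 3.
  m_2 = 13*3 - 20 = 19, d_2 = (413 - 19^2)/13 = 52/13 = 4, a_2 = floor((20 + 19)/4) = 9.
  m_3 = 4*9 - 19 = 17, d_3 = (413 - 17^2)/4 = 124/4 = 31, a_3 = floor((20 + 17)/31) = 1.
  m_4 = 31*1 - 17 = 14, d_4 = (413 - 14^2)/31 = 217/31 = 7, a_4 = floor((20 + 14)/7) = 4.
  m_5 = 7*4 - 14 = 14, d_5 = (413 - 14^2)/7 = 217/7 = 31, a_5 = floor((20 + 14)/31) = 1.
  m_6 = 31*1 - 14 = 17, d_6 = (413 - 17^2)/31 = 124/31 = 4, a_6 = floor((20 + 17)/4) = 9.
  m_7 = 4*9 - 17 = 19, d_7 = (413 - 19^2)/4 = 52/4 = 13, a_7 = floor((20 + 19)/13) = 3.
  m_8 = 13*3 - 19 = 20, d_8 = (413 - 20^2)/13 = 13/13 = 1, a_8 = floor((20 + 20)/1) = 40.
  m_9 = 1*40 - 20 = 20, d_9 = (413 - 20^2)/1 = 13/1 = 13: (m_9, d_9) = (m_1, d_1) = (20, 13), so from here the quotients repeat a_1, ..., a_8; the period length is 8.
Hence the expansion of sqrt(413) is a_0 = 20 followed by the repeating block 3, 9, 1, 4, 1, 9, 3, 40 (period 8).

[20; (3, 9, 1, 4, 1, 9, 3, 40)]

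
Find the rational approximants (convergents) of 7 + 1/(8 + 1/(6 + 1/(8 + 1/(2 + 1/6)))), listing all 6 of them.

Using the convergent recurrence p_i = a_i*p_{i-1} + p_{i-2}, q_i = a_i*q_{i-1} + q_{i-2} with p_{-2}=0, p_{-1}=1, q_{-2}=1, q_{-1}=0:
  i=0: a_0=7, p_0 = 7*1 + 0 = 7, q_0 = 7*0 + 1 = 1.
  i=1: a_1=8, p_1 = 8*7 + 1 = 57, q_1 = 8*1 + 0 = 8.
  i=2: a_2=6, p_2 = 6*57 + 7 = 349, q_2 = 6*8 + 1 = 49.
  i=3: a_3=8, p_3 = 8*349 + 57 = 2849, q_3 = 8*49 + 8 = 400.
  i=4: a_4=2, p_4 = 2*2849 + 349 = 6047, q_4 = 2*400 + 49 = 849.
  i=5: a_5=6, p_5 = 6*6047 + 2849 = 39131, q_5 = 6*849 + 400 = 5494.

7/1, 57/8, 349/49, 2849/400, 6047/849, 39131/5494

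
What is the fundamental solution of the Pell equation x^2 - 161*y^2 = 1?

First expand sqrt(161) as a continued fraction. With x_i = (sqrt(161) + m_i)/d_i and (m_0, d_0) = (0, 1): a_0 = floor(sqrt(161)) = 12, since 12^2 = 144 <= 161 < 169 = 13^2.
Iterate m_{i+1} = d_i*a_i - m_i, d_{i+1} = (161 - m_{i+1}^2)/d_i, a_{i+1} = floor((a_0 + m_{i+1})/d_{i+1}):
  m_1 = 1*12 - 0 = 12, d_1 = (161 - 12^2)/1 = 17/1 = 17, a_1 = floor((12 + 12)/17) = 1.
  m_2 = 17*1 - 12 = 5, d_2 = (161 - 5^2)/17 = 136/17 = 8, a_2 = floor((12 + 5)/8) = 2.
  m_3 = 8*2 - 5 = 11, d_3 = (161 - 11^2)/8 = 40/8 = 5, a_3 = floor((12 + 11)/5) = 4.
  m_4 = 5*4 - 11 = 9, d_4 = (161 - 9^2)/5 = 80/5 = 16, a_4 = floor((12 + 9)/16) = 1.
  m_5 = 16*1 - 9 = 7, d_5 = (161 - 7^2)/16 = 112/16 = 7, a_5 = floor((12 + 7)/7) = 2.
  m_6 = 7*2 - 7 = 7, d_6 = (161 - 7^2)/7 = 112/7 = 16, a_6 = floor((12 + 7)/16) = 1.
  m_7 = 16*1 - 7 = 9, d_7 = (161 - 9^2)/16 = 80/16 = 5, a_7 = floor((12 + 9)/5) = 4.
  m_8 = 5*4 - 9 = 11, d_8 = (161 - 11^2)/5 = 40/5 = 8, a_8 = floor((12 + 11)/8) = 2.
  m_9 = 8*2 - 11 = 5, d_9 = (161 - 5^2)/8 = 136/8 = 17, a_9 = floor((12 + 5)/17) = 1.
  m_10 = 17*1 - 5 = 12, d_10 = (161 - 12^2)/17 = 17/17 = 1, a_10 = floor((12 + 12)/1) = 24.
  m_11 = 1*24 - 12 = 12, d_11 = (161 - 12^2)/1 = 17/1 = 17: (m_11, d_11) = (m_1, d_1) = (12, 17), so from here the quotients repeat a_1, ..., a_10; the period length is 10.
So sqrt(161) = [12; (1, 2, 4, 1, 2, 1, 4, 2, 1, 24)] with period length k = 10.
k is even, so the fundamental solution of x^2 - 161y^2 = 1 is (p_{k-1}, q_{k-1}) = (p_9, q_9); compute convergents through index 9.
Convergents (p_i = a_i*p_{i-1} + p_{i-2}, q_i = a_i*q_{i-1} + q_{i-2} with p_{-2}=0, p_{-1}=1, q_{-2}=1, q_{-1}=0):
  i=0: a_0=12, p_0 = 12*1 + 0 = 12, q_0 = 12*0 + 1 = 1.
  i=1: a_1=1, p_1 = 1*12 + 1 = 13, q_1 = 1*1 + 0 = 1.
  i=2: a_2=2, p_2 = 2*13 + 12 = 38, q_2 = 2*1 + 1 = 3.
  i=3: a_3=4, p_3 = 4*38 + 13 = 165, q_3 = 4*3 + 1 = 13.
  i=4: a_4=1, p_4 = 1*165 + 38 = 203, q_4 = 1*13 + 3 = 16.
  i=5: a_5=2, p_5 = 2*203 + 165 = 571, q_5 = 2*16 + 13 = 45.
  i=6: a_6=1, p_6 = 1*571 + 203 = 774, q_6 = 1*45 + 16 = 61.
  i=7: a_7=4, p_7 = 4*774 + 571 = 3667, q_7 = 4*61 + 45 = 289.
  i=8: a_8=2, p_8 = 2*3667 + 774 = 8108, q_8 = 2*289 + 61 = 639.
  i=9: a_9=1, p_9 = 1*8108 + 3667 = 11775, q_9 = 1*639 + 289 = 928.
Check: 11775^2 - 161*928^2 = 138650625 - 138650624 = 1, so (x, y) = (11775, 928) solves the equation, and by the theorem it is the least positive solution.

(x, y) = (11775, 928)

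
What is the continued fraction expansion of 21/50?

Run the Euclidean algorithm on 21 and 50; the successive quotients are the partial quotients a_0, a_1, ... (each step inverts the fractional part left over by the previous one):
  21 = 0*50 + 21, so a_0 = 0.
  50 = 2*21 + 8, so a_1 = 2.
  21 = 2*8 + 5, so a_2 = 2.
  8 = 1*5 + 3, so a_3 = 1.
  5 = 1*3 + 2, so a_4 = 1.
  3 = 1*2 + 1, so a_5 = 1.
  2 = 2*1 + 0, so a_6 = 2.
The remainder reaches 0 after 7 divisions, so the expansion has 7 partial quotients, read off in order.

[0; 2, 2, 1, 1, 1, 2]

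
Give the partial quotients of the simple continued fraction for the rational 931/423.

Run the Euclidean algorithm on 931 and 423; the successive quotients are the partial quotients a_0, a_1, ... (each step inverts the fractional part left over by the previous one):
  931 = 2*423 + 85, so a_0 = 2.
  423 = 4*85 + 83, so a_1 = 4.
  85 = 1*83 + 2, so a_2 = 1.
  83 = 41*2 + 1, so a_3 = 41.
  2 = 2*1 + 0, so a_4 = 2.
The remainder reaches 0 after 5 divisions, so the expansion has 5 partial quotients, read off in order.

[2; 4, 1, 41, 2]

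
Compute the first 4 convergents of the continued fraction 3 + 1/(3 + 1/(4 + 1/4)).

3/1, 10/3, 43/13, 182/55

Using the convergent recurrence p_i = a_i*p_{i-1} + p_{i-2}, q_i = a_i*q_{i-1} + q_{i-2} with p_{-2}=0, p_{-1}=1, q_{-2}=1, q_{-1}=0:
  i=0: a_0=3, p_0 = 3*1 + 0 = 3, q_0 = 3*0 + 1 = 1.
  i=1: a_1=3, p_1 = 3*3 + 1 = 10, q_1 = 3*1 + 0 = 3.
  i=2: a_2=4, p_2 = 4*10 + 3 = 43, q_2 = 4*3 + 1 = 13.
  i=3: a_3=4, p_3 = 4*43 + 10 = 182, q_3 = 4*13 + 3 = 55.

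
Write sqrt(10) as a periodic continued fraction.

Write x_i = (sqrt(10) + m_i)/d_i with (m_0, d_0) = (0, 1). a_0 = floor(sqrt(10)) = 3, since 3^2 = 9 <= 10 < 16 = 4^2.
Iterate m_{i+1} = d_i*a_i - m_i, d_{i+1} = (10 - m_{i+1}^2)/d_i, a_{i+1} = floor((a_0 + m_{i+1})/d_{i+1}):
  m_1 = 1*3 - 0 = 3, d_1 = (10 - 3^2)/1 = 1/1 = 1, a_1 = floor((3 + 3)/1) = 6.
  m_2 = 1*6 - 3 = 3, d_2 = (10 - 3^2)/1 = 1/1 = 1: (m_2, d_2) = (m_1, d_1) = (3, 1), so from here the quotient a_1 repeats; the period length is 1.
Hence the expansion of sqrt(10) is a_0 = 3 followed by the repeating block 6 (period 1).

[3; (6)]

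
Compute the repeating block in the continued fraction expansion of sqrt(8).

Write x_i = (sqrt(8) + m_i)/d_i with (m_0, d_0) = (0, 1). a_0 = floor(sqrt(8)) = 2, since 2^2 = 4 <= 8 < 9 = 3^2.
Iterate m_{i+1} = d_i*a_i - m_i, d_{i+1} = (8 - m_{i+1}^2)/d_i, a_{i+1} = floor((a_0 + m_{i+1})/d_{i+1}):
  m_1 = 1*2 - 0 = 2, d_1 = (8 - 2^2)/1 = 4/1 = 4, a_1 = floor((2 + 2)/4) = 1.
  m_2 = 4*1 - 2 = 2, d_2 = (8 - 2^2)/4 = 4/4 = 1, a_2 = floor((2 + 2)/1) = 4.
  m_3 = 1*4 - 2 = 2, d_3 = (8 - 2^2)/1 = 4/1 = 4: (m_3, d_3) = (m_1, d_1) = (2, 4), so from here the quotients repeat a_1, a_2; the period length is 2.
Hence the expansion of sqrt(8) is a_0 = 2 followed by the repeating block 1, 4 (period 2).

[2; (1, 4)]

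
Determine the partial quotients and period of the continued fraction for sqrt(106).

[10; (3, 2, 1, 1, 1, 1, 2, 3, 20)]

Write x_i = (sqrt(106) + m_i)/d_i with (m_0, d_0) = (0, 1). a_0 = floor(sqrt(106)) = 10, since 10^2 = 100 <= 106 < 121 = 11^2.
Iterate m_{i+1} = d_i*a_i - m_i, d_{i+1} = (106 - m_{i+1}^2)/d_i, a_{i+1} = floor((a_0 + m_{i+1})/d_{i+1}):
  m_1 = 1*10 - 0 = 10, d_1 = (106 - 10^2)/1 = 6/1 = 6, a_1 = floor((10 + 10)/6) = 3.
  m_2 = 6*3 - 10 = 8, d_2 = (106 - 8^2)/6 = 42/6 = 7, a_2 = floor((10 + 8)/7) = 2.
  m_3 = 7*2 - 8 = 6, d_3 = (106 - 6^2)/7 = 70/7 = 10, a_3 = floor((10 + 6)/10) = 1.
  m_4 = 10*1 - 6 = 4, d_4 = (106 - 4^2)/10 = 90/10 = 9, a_4 = floor((10 + 4)/9) = 1.
  m_5 = 9*1 - 4 = 5, d_5 = (106 - 5^2)/9 = 81/9 = 9, a_5 = floor((10 + 5)/9) = 1.
  m_6 = 9*1 - 5 = 4, d_6 = (106 - 4^2)/9 = 90/9 = 10, a_6 = floor((10 + 4)/10) = 1.
  m_7 = 10*1 - 4 = 6, d_7 = (106 - 6^2)/10 = 70/10 = 7, a_7 = floor((10 + 6)/7) = 2.
  m_8 = 7*2 - 6 = 8, d_8 = (106 - 8^2)/7 = 42/7 = 6, a_8 = floor((10 + 8)/6) = 3.
  m_9 = 6*3 - 8 = 10, d_9 = (106 - 10^2)/6 = 6/6 = 1, a_9 = floor((10 + 10)/1) = 20.
  m_10 = 1*20 - 10 = 10, d_10 = (106 - 10^2)/1 = 6/1 = 6: (m_10, d_10) = (m_1, d_1) = (10, 6), so from here the quotients repeat a_1, ..., a_9; the period length is 9.
Hence the expansion of sqrt(106) is a_0 = 10 followed by the repeating block 3, 2, 1, 1, 1, 1, 2, 3, 20 (period 9).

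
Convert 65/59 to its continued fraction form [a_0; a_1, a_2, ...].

Run the Euclidean algorithm on 65 and 59; the successive quotients are the partial quotients a_0, a_1, ... (each step inverts the fractional part left over by the previous one):
  65 = 1*59 + 6, so a_0 = 1.
  59 = 9*6 + 5, so a_1 = 9.
  6 = 1*5 + 1, so a_2 = 1.
  5 = 5*1 + 0, so a_3 = 5.
The remainder reaches 0 after 4 divisions, so the expansion has 4 partial quotients, read off in order.

[1; 9, 1, 5]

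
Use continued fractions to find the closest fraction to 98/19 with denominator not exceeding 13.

67/13

Expand x = 98/19 as a continued fraction with the Euclidean algorithm:
  98 = 5*19 + 3, so a_0 = 5.
  19 = 6*3 + 1, so a_1 = 6.
  3 = 3*1 + 0, so a_2 = 3.
so x = [5; 6, 3].
Convergents (p_i = a_i*p_{i-1} + p_{i-2}, q_i = a_i*q_{i-1} + q_{i-2} with p_{-2}=0, p_{-1}=1, q_{-2}=1, q_{-1}=0), until the denominator exceeds 13:
  i=0: a_0=5, p_0 = 5*1 + 0 = 5, q_0 = 5*0 + 1 = 1.
  i=1: a_1=6, p_1 = 6*5 + 1 = 31, q_1 = 6*1 + 0 = 6.
  i=2: a_2=3, p_2 = 3*31 + 5 = 98, q_2 = 3*6 + 1 = 19.
q_2 = 19 > 13, so the last convergent with denominator <= 13 is p_1/q_1 = 31/6.
The closest fraction with denominator <= 13 is either p_1/q_1 or the intermediate fraction (k*p_1 + p_0)/(k*q_1 + q_0) with the largest k >= 1 whose denominator stays <= 13; these approach x as k grows, and every other convergent or intermediate fraction in range is farther away.
Largest k: floor((13 - q_0)/q_1) = floor((13 - 1)/6) = 2.
That gives (2*31 + 5)/(2*6 + 1) = 67/13.
Compare the errors: |x - 31/6| = |98*6 - 31*19|/(19*6) = 1/114, and |x - 67/13| = |98*13 - 67*19|/(19*13) = 1/247.
Cross-multiplying, 1*114 = 114 < 247 = 1*247, so 1/247 is smaller: the intermediate fraction 67/13 is closer to x than 31/6.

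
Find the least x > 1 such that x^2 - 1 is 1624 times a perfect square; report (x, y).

First expand sqrt(1624) as a continued fraction. With x_i = (sqrt(1624) + m_i)/d_i and (m_0, d_0) = (0, 1): a_0 = floor(sqrt(1624)) = 40, since 40^2 = 1600 <= 1624 < 1681 = 41^2.
Iterate m_{i+1} = d_i*a_i - m_i, d_{i+1} = (1624 - m_{i+1}^2)/d_i, a_{i+1} = floor((a_0 + m_{i+1})/d_{i+1}):
  m_1 = 1*40 - 0 = 40, d_1 = (1624 - 40^2)/1 = 24/1 = 24, a_1 = floor((40 + 40)/24) = 3.
  m_2 = 24*3 - 40 = 32, d_2 = (1624 - 32^2)/24 = 600/24 = 25, a_2 = floor((40 + 32)/25) = 2.
  m_3 = 25*2 - 32 = 18, d_3 = (1624 - 18^2)/25 = 1300/25 = 52, a_3 = floor((40 + 18)/52) = 1.
  m_4 = 52*1 - 18 = 34, d_4 = (1624 - 34^2)/52 = 468/52 = 9, a_4 = floor((40 + 34)/9) = 8.
  m_5 = 9*8 - 34 = 38, d_5 = (1624 - 38^2)/9 = 180/9 = 20, a_5 = floor((40 + 38)/20) = 3.
  m_6 = 20*3 - 38 = 22, d_6 = (1624 - 22^2)/20 = 1140/20 = 57, a_6 = floor((40 + 22)/57) = 1.
  m_7 = 57*1 - 22 = 35, d_7 = (1624 - 35^2)/57 = 399/57 = 7, a_7 = floor((40 + 35)/7) = 10.
  m_8 = 7*10 - 35 = 35, d_8 = (1624 - 35^2)/7 = 399/7 = 57, a_8 = floor((40 + 35)/57) = 1.
  m_9 = 57*1 - 35 = 22, d_9 = (1624 - 22^2)/57 = 1140/57 = 20, a_9 = floor((40 + 22)/20) = 3.
  m_10 = 20*3 - 22 = 38, d_10 = (1624 - 38^2)/20 = 180/20 = 9, a_10 = floor((40 + 38)/9) = 8.
  m_11 = 9*8 - 38 = 34, d_11 = (1624 - 34^2)/9 = 468/9 = 52, a_11 = floor((40 + 34)/52) = 1.
  m_12 = 52*1 - 34 = 18, d_12 = (1624 - 18^2)/52 = 1300/52 = 25, a_12 = floor((40 + 18)/25) = 2.
  m_13 = 25*2 - 18 = 32, d_13 = (1624 - 32^2)/25 = 600/25 = 24, a_13 = floor((40 + 32)/24) = 3.
  m_14 = 24*3 - 32 = 40, d_14 = (1624 - 40^2)/24 = 24/24 = 1, a_14 = floor((40 + 40)/1) = 80.
  m_15 = 1*80 - 40 = 40, d_15 = (1624 - 40^2)/1 = 24/1 = 24: (m_15, d_15) = (m_1, d_1) = (40, 24), so from here the quotients repeat a_1, ..., a_14; the period length is 14.
So sqrt(1624) = [40; (3, 2, 1, 8, 3, 1, 10, 1, 3, 8, 1, 2, 3, 80)] with period length k = 14.
k is even, so the fundamental solution of x^2 - 1624y^2 = 1 is (p_{k-1}, q_{k-1}) = (p_13, q_13); compute convergents through index 13.
Convergents (p_i = a_i*p_{i-1} + p_{i-2}, q_i = a_i*q_{i-1} + q_{i-2} with p_{-2}=0, p_{-1}=1, q_{-2}=1, q_{-1}=0):
  i=0: a_0=40, p_0 = 40*1 + 0 = 40, q_0 = 40*0 + 1 = 1.
  i=1: a_1=3, p_1 = 3*40 + 1 = 121, q_1 = 3*1 + 0 = 3.
  i=2: a_2=2, p_2 = 2*121 + 40 = 282, q_2 = 2*3 + 1 = 7.
  i=3: a_3=1, p_3 = 1*282 + 121 = 403, q_3 = 1*7 + 3 = 10.
  i=4: a_4=8, p_4 = 8*403 + 282 = 3506, q_4 = 8*10 + 7 = 87.
  i=5: a_5=3, p_5 = 3*3506 + 403 = 10921, q_5 = 3*87 + 10 = 271.
  i=6: a_6=1, p_6 = 1*10921 + 3506 = 14427, q_6 = 1*271 + 87 = 358.
  i=7: a_7=10, p_7 = 10*14427 + 10921 = 155191, q_7 = 10*358 + 271 = 3851.
  i=8: a_8=1, p_8 = 1*155191 + 14427 = 169618, q_8 = 1*3851 + 358 = 4209.
  i=9: a_9=3, p_9 = 3*169618 + 155191 = 664045, q_9 = 3*4209 + 3851 = 16478.
  i=10: a_10=8, p_10 = 8*664045 + 169618 = 5481978, q_10 = 8*16478 + 4209 = 136033.
  i=11: a_11=1, p_11 = 1*5481978 + 664045 = 6146023, q_11 = 1*136033 + 16478 = 152511.
  i=12: a_12=2, p_12 = 2*6146023 + 5481978 = 17774024, q_12 = 2*152511 + 136033 = 441055.
  i=13: a_13=3, p_13 = 3*17774024 + 6146023 = 59468095, q_13 = 3*441055 + 152511 = 1475676.
Check: 59468095^2 - 1624*1475676^2 = 3536454322929025 - 3536454322929024 = 1, so (x, y) = (59468095, 1475676) solves the equation, and by the theorem it is the least positive solution.

(x, y) = (59468095, 1475676)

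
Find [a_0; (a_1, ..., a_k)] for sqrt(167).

[12; (1, 11, 1, 24)]

Write x_i = (sqrt(167) + m_i)/d_i with (m_0, d_0) = (0, 1). a_0 = floor(sqrt(167)) = 12, since 12^2 = 144 <= 167 < 169 = 13^2.
Iterate m_{i+1} = d_i*a_i - m_i, d_{i+1} = (167 - m_{i+1}^2)/d_i, a_{i+1} = floor((a_0 + m_{i+1})/d_{i+1}):
  m_1 = 1*12 - 0 = 12, d_1 = (167 - 12^2)/1 = 23/1 = 23, a_1 = floor((12 + 12)/23) = 1.
  m_2 = 23*1 - 12 = 11, d_2 = (167 - 11^2)/23 = 46/23 = 2, a_2 = floor((12 + 11)/2) = 11.
  m_3 = 2*11 - 11 = 11, d_3 = (167 - 11^2)/2 = 46/2 = 23, a_3 = floor((12 + 11)/23) = 1.
  m_4 = 23*1 - 11 = 12, d_4 = (167 - 12^2)/23 = 23/23 = 1, a_4 = floor((12 + 12)/1) = 24.
  m_5 = 1*24 - 12 = 12, d_5 = (167 - 12^2)/1 = 23/1 = 23: (m_5, d_5) = (m_1, d_1) = (12, 23), so from here the quotients repeat a_1, ..., a_4; the period length is 4.
Hence the expansion of sqrt(167) is a_0 = 12 followed by the repeating block 1, 11, 1, 24 (period 4).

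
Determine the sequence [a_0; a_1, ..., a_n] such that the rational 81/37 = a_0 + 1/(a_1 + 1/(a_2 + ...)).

Run the Euclidean algorithm on 81 and 37; the successive quotients are the partial quotients a_0, a_1, ... (each step inverts the fractional part left over by the previous one):
  81 = 2*37 + 7, so a_0 = 2.
  37 = 5*7 + 2, so a_1 = 5.
  7 = 3*2 + 1, so a_2 = 3.
  2 = 2*1 + 0, so a_3 = 2.
The remainder reaches 0 after 4 divisions, so the expansion has 4 partial quotients, read off in order.

[2; 5, 3, 2]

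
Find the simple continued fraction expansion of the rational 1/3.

Run the Euclidean algorithm on 1 and 3; the successive quotients are the partial quotients a_0, a_1, ... (each step inverts the fractional part left over by the previous one):
  1 = 0*3 + 1, so a_0 = 0.
  3 = 3*1 + 0, so a_1 = 3.
The remainder reaches 0 after 2 divisions, so the expansion has 2 partial quotients, read off in order.

[0; 3]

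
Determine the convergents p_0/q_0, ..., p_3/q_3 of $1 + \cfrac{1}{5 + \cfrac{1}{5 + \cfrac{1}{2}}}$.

1/1, 6/5, 31/26, 68/57

Using the convergent recurrence p_i = a_i*p_{i-1} + p_{i-2}, q_i = a_i*q_{i-1} + q_{i-2} with p_{-2}=0, p_{-1}=1, q_{-2}=1, q_{-1}=0:
  i=0: a_0=1, p_0 = 1*1 + 0 = 1, q_0 = 1*0 + 1 = 1.
  i=1: a_1=5, p_1 = 5*1 + 1 = 6, q_1 = 5*1 + 0 = 5.
  i=2: a_2=5, p_2 = 5*6 + 1 = 31, q_2 = 5*5 + 1 = 26.
  i=3: a_3=2, p_3 = 2*31 + 6 = 68, q_3 = 2*26 + 5 = 57.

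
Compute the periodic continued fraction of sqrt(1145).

[33; (1, 5, 5, 1, 66)]

Write x_i = (sqrt(1145) + m_i)/d_i with (m_0, d_0) = (0, 1). a_0 = floor(sqrt(1145)) = 33, since 33^2 = 1089 <= 1145 < 1156 = 34^2.
Iterate m_{i+1} = d_i*a_i - m_i, d_{i+1} = (1145 - m_{i+1}^2)/d_i, a_{i+1} = floor((a_0 + m_{i+1})/d_{i+1}):
  m_1 = 1*33 - 0 = 33, d_1 = (1145 - 33^2)/1 = 56/1 = 56, a_1 = floor((33 + 33)/56) = 1.
  m_2 = 56*1 - 33 = 23, d_2 = (1145 - 23^2)/56 = 616/56 = 11, a_2 = floor((33 + 23)/11) = 5.
  m_3 = 11*5 - 23 = 32, d_3 = (1145 - 32^2)/11 = 121/11 = 11, a_3 = floor((33 + 32)/11) = 5.
  m_4 = 11*5 - 32 = 23, d_4 = (1145 - 23^2)/11 = 616/11 = 56, a_4 = floor((33 + 23)/56) = 1.
  m_5 = 56*1 - 23 = 33, d_5 = (1145 - 33^2)/56 = 56/56 = 1, a_5 = floor((33 + 33)/1) = 66.
  m_6 = 1*66 - 33 = 33, d_6 = (1145 - 33^2)/1 = 56/1 = 56: (m_6, d_6) = (m_1, d_1) = (33, 56), so from here the quotients repeat a_1, ..., a_5; the period length is 5.
Hence the expansion of sqrt(1145) is a_0 = 33 followed by the repeating block 1, 5, 5, 1, 66 (period 5).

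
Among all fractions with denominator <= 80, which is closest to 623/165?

Expand x = 623/165 as a continued fraction with the Euclidean algorithm:
  623 = 3*165 + 128, so a_0 = 3.
  165 = 1*128 + 37, so a_1 = 1.
  128 = 3*37 + 17, so a_2 = 3.
  37 = 2*17 + 3, so a_3 = 2.
  17 = 5*3 + 2, so a_4 = 5.
  3 = 1*2 + 1, so a_5 = 1.
  2 = 2*1 + 0, so a_6 = 2.
so x = [3; 1, 3, 2, 5, 1, 2].
Convergents (p_i = a_i*p_{i-1} + p_{i-2}, q_i = a_i*q_{i-1} + q_{i-2} with p_{-2}=0, p_{-1}=1, q_{-2}=1, q_{-1}=0), until the denominator exceeds 80:
  i=0: a_0=3, p_0 = 3*1 + 0 = 3, q_0 = 3*0 + 1 = 1.
  i=1: a_1=1, p_1 = 1*3 + 1 = 4, q_1 = 1*1 + 0 = 1.
  i=2: a_2=3, p_2 = 3*4 + 3 = 15, q_2 = 3*1 + 1 = 4.
  i=3: a_3=2, p_3 = 2*15 + 4 = 34, q_3 = 2*4 + 1 = 9.
  i=4: a_4=5, p_4 = 5*34 + 15 = 185, q_4 = 5*9 + 4 = 49.
  i=5: a_5=1, p_5 = 1*185 + 34 = 219, q_5 = 1*49 + 9 = 58.
  i=6: a_6=2, p_6 = 2*219 + 185 = 623, q_6 = 2*58 + 49 = 165.
q_6 = 165 > 80, so the last convergent with denominator <= 80 is p_5/q_5 = 219/58.
The closest fraction with denominator <= 80 is either p_5/q_5 or the intermediate fraction (k*p_5 + p_4)/(k*q_5 + q_4) with the largest k >= 1 whose denominator stays <= 80; these approach x as k grows, and every other convergent or intermediate fraction in range is farther away.
Largest k: floor((80 - q_4)/q_5) = floor((80 - 49)/58) = 0.
Since k = 0, no intermediate fraction beyond p_5/q_5 has denominator <= 80, so the convergent 219/58 is the closest (its error is |623*58 - 219*165|/(165*58) = 1/9570).

219/58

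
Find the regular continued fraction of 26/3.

[8; 1, 2]

Run the Euclidean algorithm on 26 and 3; the successive quotients are the partial quotients a_0, a_1, ... (each step inverts the fractional part left over by the previous one):
  26 = 8*3 + 2, so a_0 = 8.
  3 = 1*2 + 1, so a_1 = 1.
  2 = 2*1 + 0, so a_2 = 2.
The remainder reaches 0 after 3 divisions, so the expansion has 3 partial quotients, read off in order.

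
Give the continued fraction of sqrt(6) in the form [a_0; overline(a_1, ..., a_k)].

Write x_i = (sqrt(6) + m_i)/d_i with (m_0, d_0) = (0, 1). a_0 = floor(sqrt(6)) = 2, since 2^2 = 4 <= 6 < 9 = 3^2.
Iterate m_{i+1} = d_i*a_i - m_i, d_{i+1} = (6 - m_{i+1}^2)/d_i, a_{i+1} = floor((a_0 + m_{i+1})/d_{i+1}):
  m_1 = 1*2 - 0 = 2, d_1 = (6 - 2^2)/1 = 2/1 = 2, a_1 = floor((2 + 2)/2) = 2.
  m_2 = 2*2 - 2 = 2, d_2 = (6 - 2^2)/2 = 2/2 = 1, a_2 = floor((2 + 2)/1) = 4.
  m_3 = 1*4 - 2 = 2, d_3 = (6 - 2^2)/1 = 2/1 = 2: (m_3, d_3) = (m_1, d_1) = (2, 2), so from here the quotients repeat a_1, a_2; the period length is 2.
Hence the expansion of sqrt(6) is a_0 = 2 followed by the repeating block 2, 4 (period 2).

[2; overline(2, 4)]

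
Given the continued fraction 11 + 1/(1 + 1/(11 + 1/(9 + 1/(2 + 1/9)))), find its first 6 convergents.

Using the convergent recurrence p_i = a_i*p_{i-1} + p_{i-2}, q_i = a_i*q_{i-1} + q_{i-2} with p_{-2}=0, p_{-1}=1, q_{-2}=1, q_{-1}=0:
  i=0: a_0=11, p_0 = 11*1 + 0 = 11, q_0 = 11*0 + 1 = 1.
  i=1: a_1=1, p_1 = 1*11 + 1 = 12, q_1 = 1*1 + 0 = 1.
  i=2: a_2=11, p_2 = 11*12 + 11 = 143, q_2 = 11*1 + 1 = 12.
  i=3: a_3=9, p_3 = 9*143 + 12 = 1299, q_3 = 9*12 + 1 = 109.
  i=4: a_4=2, p_4 = 2*1299 + 143 = 2741, q_4 = 2*109 + 12 = 230.
  i=5: a_5=9, p_5 = 9*2741 + 1299 = 25968, q_5 = 9*230 + 109 = 2179.

11/1, 12/1, 143/12, 1299/109, 2741/230, 25968/2179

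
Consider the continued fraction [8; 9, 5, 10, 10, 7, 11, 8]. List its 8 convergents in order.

8/1, 73/9, 373/46, 3803/469, 38403/4736, 272624/33621, 3037267/374567, 24570760/3030157

Using the convergent recurrence p_i = a_i*p_{i-1} + p_{i-2}, q_i = a_i*q_{i-1} + q_{i-2} with p_{-2}=0, p_{-1}=1, q_{-2}=1, q_{-1}=0:
  i=0: a_0=8, p_0 = 8*1 + 0 = 8, q_0 = 8*0 + 1 = 1.
  i=1: a_1=9, p_1 = 9*8 + 1 = 73, q_1 = 9*1 + 0 = 9.
  i=2: a_2=5, p_2 = 5*73 + 8 = 373, q_2 = 5*9 + 1 = 46.
  i=3: a_3=10, p_3 = 10*373 + 73 = 3803, q_3 = 10*46 + 9 = 469.
  i=4: a_4=10, p_4 = 10*3803 + 373 = 38403, q_4 = 10*469 + 46 = 4736.
  i=5: a_5=7, p_5 = 7*38403 + 3803 = 272624, q_5 = 7*4736 + 469 = 33621.
  i=6: a_6=11, p_6 = 11*272624 + 38403 = 3037267, q_6 = 11*33621 + 4736 = 374567.
  i=7: a_7=8, p_7 = 8*3037267 + 272624 = 24570760, q_7 = 8*374567 + 33621 = 3030157.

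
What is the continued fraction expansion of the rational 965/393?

[2; 2, 5, 8, 1, 3]

Run the Euclidean algorithm on 965 and 393; the successive quotients are the partial quotients a_0, a_1, ... (each step inverts the fractional part left over by the previous one):
  965 = 2*393 + 179, so a_0 = 2.
  393 = 2*179 + 35, so a_1 = 2.
  179 = 5*35 + 4, so a_2 = 5.
  35 = 8*4 + 3, so a_3 = 8.
  4 = 1*3 + 1, so a_4 = 1.
  3 = 3*1 + 0, so a_5 = 3.
The remainder reaches 0 after 6 divisions, so the expansion has 6 partial quotients, read off in order.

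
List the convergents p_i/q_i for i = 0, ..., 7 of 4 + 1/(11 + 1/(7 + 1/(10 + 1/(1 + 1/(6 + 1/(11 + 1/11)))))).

Using the convergent recurrence p_i = a_i*p_{i-1} + p_{i-2}, q_i = a_i*q_{i-1} + q_{i-2} with p_{-2}=0, p_{-1}=1, q_{-2}=1, q_{-1}=0:
  i=0: a_0=4, p_0 = 4*1 + 0 = 4, q_0 = 4*0 + 1 = 1.
  i=1: a_1=11, p_1 = 11*4 + 1 = 45, q_1 = 11*1 + 0 = 11.
  i=2: a_2=7, p_2 = 7*45 + 4 = 319, q_2 = 7*11 + 1 = 78.
  i=3: a_3=10, p_3 = 10*319 + 45 = 3235, q_3 = 10*78 + 11 = 791.
  i=4: a_4=1, p_4 = 1*3235 + 319 = 3554, q_4 = 1*791 + 78 = 869.
  i=5: a_5=6, p_5 = 6*3554 + 3235 = 24559, q_5 = 6*869 + 791 = 6005.
  i=6: a_6=11, p_6 = 11*24559 + 3554 = 273703, q_6 = 11*6005 + 869 = 66924.
  i=7: a_7=11, p_7 = 11*273703 + 24559 = 3035292, q_7 = 11*66924 + 6005 = 742169.

4/1, 45/11, 319/78, 3235/791, 3554/869, 24559/6005, 273703/66924, 3035292/742169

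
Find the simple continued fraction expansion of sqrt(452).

[21; (3, 1, 5, 3, 10, 3, 5, 1, 3, 42)]

Write x_i = (sqrt(452) + m_i)/d_i with (m_0, d_0) = (0, 1). a_0 = floor(sqrt(452)) = 21, since 21^2 = 441 <= 452 < 484 = 22^2.
Iterate m_{i+1} = d_i*a_i - m_i, d_{i+1} = (452 - m_{i+1}^2)/d_i, a_{i+1} = floor((a_0 + m_{i+1})/d_{i+1}):
  m_1 = 1*21 - 0 = 21, d_1 = (452 - 21^2)/1 = 11/1 = 11, a_1 = floor((21 + 21)/11) = 3.
  m_2 = 11*3 - 21 = 12, d_2 = (452 - 12^2)/11 = 308/11 = 28, a_2 = floor((21 + 12)/28) = 1.
  m_3 = 28*1 - 12 = 16, d_3 = (452 - 16^2)/28 = 196/28 = 7, a_3 = floor((21 + 16)/7) = 5.
  m_4 = 7*5 - 16 = 19, d_4 = (452 - 19^2)/7 = 91/7 = 13, a_4 = floor((21 + 19)/13) = 3.
  m_5 = 13*3 - 19 = 20, d_5 = (452 - 20^2)/13 = 52/13 = 4, a_5 = floor((21 + 20)/4) = 10.
  m_6 = 4*10 - 20 = 20, d_6 = (452 - 20^2)/4 = 52/4 = 13, a_6 = floor((21 + 20)/13) = 3.
  m_7 = 13*3 - 20 = 19, d_7 = (452 - 19^2)/13 = 91/13 = 7, a_7 = floor((21 + 19)/7) = 5.
  m_8 = 7*5 - 19 = 16, d_8 = (452 - 16^2)/7 = 196/7 = 28, a_8 = floor((21 + 16)/28) = 1.
  m_9 = 28*1 - 16 = 12, d_9 = (452 - 12^2)/28 = 308/28 = 11, a_9 = floor((21 + 12)/11) = 3.
  m_10 = 11*3 - 12 = 21, d_10 = (452 - 21^2)/11 = 11/11 = 1, a_10 = floor((21 + 21)/1) = 42.
  m_11 = 1*42 - 21 = 21, d_11 = (452 - 21^2)/1 = 11/1 = 11: (m_11, d_11) = (m_1, d_1) = (21, 11), so from here the quotients repeat a_1, ..., a_10; the period length is 10.
Hence the expansion of sqrt(452) is a_0 = 21 followed by the repeating block 3, 1, 5, 3, 10, 3, 5, 1, 3, 42 (period 10).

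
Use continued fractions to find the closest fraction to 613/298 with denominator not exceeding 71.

72/35

Expand x = 613/298 as a continued fraction with the Euclidean algorithm:
  613 = 2*298 + 17, so a_0 = 2.
  298 = 17*17 + 9, so a_1 = 17.
  17 = 1*9 + 8, so a_2 = 1.
  9 = 1*8 + 1, so a_3 = 1.
  8 = 8*1 + 0, so a_4 = 8.
so x = [2; 17, 1, 1, 8].
Convergents (p_i = a_i*p_{i-1} + p_{i-2}, q_i = a_i*q_{i-1} + q_{i-2} with p_{-2}=0, p_{-1}=1, q_{-2}=1, q_{-1}=0), until the denominator exceeds 71:
  i=0: a_0=2, p_0 = 2*1 + 0 = 2, q_0 = 2*0 + 1 = 1.
  i=1: a_1=17, p_1 = 17*2 + 1 = 35, q_1 = 17*1 + 0 = 17.
  i=2: a_2=1, p_2 = 1*35 + 2 = 37, q_2 = 1*17 + 1 = 18.
  i=3: a_3=1, p_3 = 1*37 + 35 = 72, q_3 = 1*18 + 17 = 35.
  i=4: a_4=8, p_4 = 8*72 + 37 = 613, q_4 = 8*35 + 18 = 298.
q_4 = 298 > 71, so the last convergent with denominator <= 71 is p_3/q_3 = 72/35.
The closest fraction with denominator <= 71 is either p_3/q_3 or the intermediate fraction (k*p_3 + p_2)/(k*q_3 + q_2) with the largest k >= 1 whose denominator stays <= 71; these approach x as k grows, and every other convergent or intermediate fraction in range is farther away.
Largest k: floor((71 - q_2)/q_3) = floor((71 - 18)/35) = 1.
That gives (1*72 + 37)/(1*35 + 18) = 109/53.
Compare the errors: |x - 72/35| = |613*35 - 72*298|/(298*35) = 1/10430, and |x - 109/53| = |613*53 - 109*298|/(298*53) = 7/15794.
Cross-multiplying, 1*15794 = 15794 < 73010 = 7*10430, so 1/10430 is smaller: the convergent 72/35 is closer to x than 109/53.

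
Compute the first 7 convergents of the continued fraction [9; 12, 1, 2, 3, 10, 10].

Using the convergent recurrence p_i = a_i*p_{i-1} + p_{i-2}, q_i = a_i*q_{i-1} + q_{i-2} with p_{-2}=0, p_{-1}=1, q_{-2}=1, q_{-1}=0:
  i=0: a_0=9, p_0 = 9*1 + 0 = 9, q_0 = 9*0 + 1 = 1.
  i=1: a_1=12, p_1 = 12*9 + 1 = 109, q_1 = 12*1 + 0 = 12.
  i=2: a_2=1, p_2 = 1*109 + 9 = 118, q_2 = 1*12 + 1 = 13.
  i=3: a_3=2, p_3 = 2*118 + 109 = 345, q_3 = 2*13 + 12 = 38.
  i=4: a_4=3, p_4 = 3*345 + 118 = 1153, q_4 = 3*38 + 13 = 127.
  i=5: a_5=10, p_5 = 10*1153 + 345 = 11875, q_5 = 10*127 + 38 = 1308.
  i=6: a_6=10, p_6 = 10*11875 + 1153 = 119903, q_6 = 10*1308 + 127 = 13207.

9/1, 109/12, 118/13, 345/38, 1153/127, 11875/1308, 119903/13207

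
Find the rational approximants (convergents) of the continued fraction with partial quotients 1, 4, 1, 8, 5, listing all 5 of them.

1/1, 5/4, 6/5, 53/44, 271/225

Using the convergent recurrence p_i = a_i*p_{i-1} + p_{i-2}, q_i = a_i*q_{i-1} + q_{i-2} with p_{-2}=0, p_{-1}=1, q_{-2}=1, q_{-1}=0:
  i=0: a_0=1, p_0 = 1*1 + 0 = 1, q_0 = 1*0 + 1 = 1.
  i=1: a_1=4, p_1 = 4*1 + 1 = 5, q_1 = 4*1 + 0 = 4.
  i=2: a_2=1, p_2 = 1*5 + 1 = 6, q_2 = 1*4 + 1 = 5.
  i=3: a_3=8, p_3 = 8*6 + 5 = 53, q_3 = 8*5 + 4 = 44.
  i=4: a_4=5, p_4 = 5*53 + 6 = 271, q_4 = 5*44 + 5 = 225.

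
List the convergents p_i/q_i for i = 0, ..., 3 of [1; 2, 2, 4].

1/1, 3/2, 7/5, 31/22

Using the convergent recurrence p_i = a_i*p_{i-1} + p_{i-2}, q_i = a_i*q_{i-1} + q_{i-2} with p_{-2}=0, p_{-1}=1, q_{-2}=1, q_{-1}=0:
  i=0: a_0=1, p_0 = 1*1 + 0 = 1, q_0 = 1*0 + 1 = 1.
  i=1: a_1=2, p_1 = 2*1 + 1 = 3, q_1 = 2*1 + 0 = 2.
  i=2: a_2=2, p_2 = 2*3 + 1 = 7, q_2 = 2*2 + 1 = 5.
  i=3: a_3=4, p_3 = 4*7 + 3 = 31, q_3 = 4*5 + 2 = 22.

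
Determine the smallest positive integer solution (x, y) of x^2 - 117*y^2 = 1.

(x, y) = (649, 60)

First expand sqrt(117) as a continued fraction. With x_i = (sqrt(117) + m_i)/d_i and (m_0, d_0) = (0, 1): a_0 = floor(sqrt(117)) = 10, since 10^2 = 100 <= 117 < 121 = 11^2.
Iterate m_{i+1} = d_i*a_i - m_i, d_{i+1} = (117 - m_{i+1}^2)/d_i, a_{i+1} = floor((a_0 + m_{i+1})/d_{i+1}):
  m_1 = 1*10 - 0 = 10, d_1 = (117 - 10^2)/1 = 17/1 = 17, a_1 = floor((10 + 10)/17) = 1.
  m_2 = 17*1 - 10 = 7, d_2 = (117 - 7^2)/17 = 68/17 = 4, a_2 = floor((10 + 7)/4) = 4.
  m_3 = 4*4 - 7 = 9, d_3 = (117 - 9^2)/4 = 36/4 = 9, a_3 = floor((10 + 9)/9) = 2.
  m_4 = 9*2 - 9 = 9, d_4 = (117 - 9^2)/9 = 36/9 = 4, a_4 = floor((10 + 9)/4) = 4.
  m_5 = 4*4 - 9 = 7, d_5 = (117 - 7^2)/4 = 68/4 = 17, a_5 = floor((10 + 7)/17) = 1.
  m_6 = 17*1 - 7 = 10, d_6 = (117 - 10^2)/17 = 17/17 = 1, a_6 = floor((10 + 10)/1) = 20.
  m_7 = 1*20 - 10 = 10, d_7 = (117 - 10^2)/1 = 17/1 = 17: (m_7, d_7) = (m_1, d_1) = (10, 17), so from here the quotients repeat a_1, ..., a_6; the period length is 6.
So sqrt(117) = [10; (1, 4, 2, 4, 1, 20)] with period length k = 6.
k is even, so the fundamental solution of x^2 - 117y^2 = 1 is (p_{k-1}, q_{k-1}) = (p_5, q_5); compute convergents through index 5.
Convergents (p_i = a_i*p_{i-1} + p_{i-2}, q_i = a_i*q_{i-1} + q_{i-2} with p_{-2}=0, p_{-1}=1, q_{-2}=1, q_{-1}=0):
  i=0: a_0=10, p_0 = 10*1 + 0 = 10, q_0 = 10*0 + 1 = 1.
  i=1: a_1=1, p_1 = 1*10 + 1 = 11, q_1 = 1*1 + 0 = 1.
  i=2: a_2=4, p_2 = 4*11 + 10 = 54, q_2 = 4*1 + 1 = 5.
  i=3: a_3=2, p_3 = 2*54 + 11 = 119, q_3 = 2*5 + 1 = 11.
  i=4: a_4=4, p_4 = 4*119 + 54 = 530, q_4 = 4*11 + 5 = 49.
  i=5: a_5=1, p_5 = 1*530 + 119 = 649, q_5 = 1*49 + 11 = 60.
Check: 649^2 - 117*60^2 = 421201 - 421200 = 1, so (x, y) = (649, 60) solves the equation, and by the theorem it is the least positive solution.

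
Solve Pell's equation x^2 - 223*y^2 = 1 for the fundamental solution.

(x, y) = (224, 15)

First expand sqrt(223) as a continued fraction. With x_i = (sqrt(223) + m_i)/d_i and (m_0, d_0) = (0, 1): a_0 = floor(sqrt(223)) = 14, since 14^2 = 196 <= 223 < 225 = 15^2.
Iterate m_{i+1} = d_i*a_i - m_i, d_{i+1} = (223 - m_{i+1}^2)/d_i, a_{i+1} = floor((a_0 + m_{i+1})/d_{i+1}):
  m_1 = 1*14 - 0 = 14, d_1 = (223 - 14^2)/1 = 27/1 = 27, a_1 = floor((14 + 14)/27) = 1.
  m_2 = 27*1 - 14 = 13, d_2 = (223 - 13^2)/27 = 54/27 = 2, a_2 = floor((14 + 13)/2) = 13.
  m_3 = 2*13 - 13 = 13, d_3 = (223 - 13^2)/2 = 54/2 = 27, a_3 = floor((14 + 13)/27) = 1.
  m_4 = 27*1 - 13 = 14, d_4 = (223 - 14^2)/27 = 27/27 = 1, a_4 = floor((14 + 14)/1) = 28.
  m_5 = 1*28 - 14 = 14, d_5 = (223 - 14^2)/1 = 27/1 = 27: (m_5, d_5) = (m_1, d_1) = (14, 27), so from here the quotients repeat a_1, ..., a_4; the period length is 4.
So sqrt(223) = [14; (1, 13, 1, 28)] with period length k = 4.
k is even, so the fundamental solution of x^2 - 223y^2 = 1 is (p_{k-1}, q_{k-1}) = (p_3, q_3); compute convergents through index 3.
Convergents (p_i = a_i*p_{i-1} + p_{i-2}, q_i = a_i*q_{i-1} + q_{i-2} with p_{-2}=0, p_{-1}=1, q_{-2}=1, q_{-1}=0):
  i=0: a_0=14, p_0 = 14*1 + 0 = 14, q_0 = 14*0 + 1 = 1.
  i=1: a_1=1, p_1 = 1*14 + 1 = 15, q_1 = 1*1 + 0 = 1.
  i=2: a_2=13, p_2 = 13*15 + 14 = 209, q_2 = 13*1 + 1 = 14.
  i=3: a_3=1, p_3 = 1*209 + 15 = 224, q_3 = 1*14 + 1 = 15.
Check: 224^2 - 223*15^2 = 50176 - 50175 = 1, so (x, y) = (224, 15) solves the equation, and by the theorem it is the least positive solution.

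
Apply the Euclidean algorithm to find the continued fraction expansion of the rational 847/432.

[1; 1, 24, 2, 2, 3]

Run the Euclidean algorithm on 847 and 432; the successive quotients are the partial quotients a_0, a_1, ... (each step inverts the fractional part left over by the previous one):
  847 = 1*432 + 415, so a_0 = 1.
  432 = 1*415 + 17, so a_1 = 1.
  415 = 24*17 + 7, so a_2 = 24.
  17 = 2*7 + 3, so a_3 = 2.
  7 = 2*3 + 1, so a_4 = 2.
  3 = 3*1 + 0, so a_5 = 3.
The remainder reaches 0 after 6 divisions, so the expansion has 6 partial quotients, read off in order.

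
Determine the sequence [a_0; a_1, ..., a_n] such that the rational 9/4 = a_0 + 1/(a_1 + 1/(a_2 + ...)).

[2; 4]

Run the Euclidean algorithm on 9 and 4; the successive quotients are the partial quotients a_0, a_1, ... (each step inverts the fractional part left over by the previous one):
  9 = 2*4 + 1, so a_0 = 2.
  4 = 4*1 + 0, so a_1 = 4.
The remainder reaches 0 after 2 divisions, so the expansion has 2 partial quotients, read off in order.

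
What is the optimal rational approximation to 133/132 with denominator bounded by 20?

Expand x = 133/132 as a continued fraction with the Euclidean algorithm:
  133 = 1*132 + 1, so a_0 = 1.
  132 = 132*1 + 0, so a_1 = 132.
so x = [1; 132].
Convergents (p_i = a_i*p_{i-1} + p_{i-2}, q_i = a_i*q_{i-1} + q_{i-2} with p_{-2}=0, p_{-1}=1, q_{-2}=1, q_{-1}=0), until the denominator exceeds 20:
  i=0: a_0=1, p_0 = 1*1 + 0 = 1, q_0 = 1*0 + 1 = 1.
  i=1: a_1=132, p_1 = 132*1 + 1 = 133, q_1 = 132*1 + 0 = 132.
q_1 = 132 > 20, so the last convergent with denominator <= 20 is p_0/q_0 = 1/1.
The closest fraction with denominator <= 20 is either p_0/q_0 or the intermediate fraction (k*p_0 + p_{-1})/(k*q_0 + q_{-1}) with the largest k >= 1 whose denominator stays <= 20; these approach x as k grows, and every other convergent or intermediate fraction in range is farther away.
Largest k: floor((20 - q_{-1})/q_0) = floor((20 - 0)/1) = 20 (using the seeds p_{-1} = 1, q_{-1} = 0).
That gives (20*1 + 1)/(20*1 + 0) = 21/20.
Compare the errors: |x - 1/1| = |133*1 - 1*132|/(132*1) = 1/132, and |x - 21/20| = |133*20 - 21*132|/(132*20) = 112/2640.
Cross-multiplying, 1*2640 = 2640 < 14784 = 112*132, so 1/132 is smaller: the convergent 1/1 is closer to x than 21/20.

1/1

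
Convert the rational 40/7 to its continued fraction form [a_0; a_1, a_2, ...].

Run the Euclidean algorithm on 40 and 7; the successive quotients are the partial quotients a_0, a_1, ... (each step inverts the fractional part left over by the previous one):
  40 = 5*7 + 5, so a_0 = 5.
  7 = 1*5 + 2, so a_1 = 1.
  5 = 2*2 + 1, so a_2 = 2.
  2 = 2*1 + 0, so a_3 = 2.
The remainder reaches 0 after 4 divisions, so the expansion has 4 partial quotients, read off in order.

[5; 1, 2, 2]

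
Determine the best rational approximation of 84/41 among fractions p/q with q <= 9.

2/1

Expand x = 84/41 as a continued fraction with the Euclidean algorithm:
  84 = 2*41 + 2, so a_0 = 2.
  41 = 20*2 + 1, so a_1 = 20.
  2 = 2*1 + 0, so a_2 = 2.
so x = [2; 20, 2].
Convergents (p_i = a_i*p_{i-1} + p_{i-2}, q_i = a_i*q_{i-1} + q_{i-2} with p_{-2}=0, p_{-1}=1, q_{-2}=1, q_{-1}=0), until the denominator exceeds 9:
  i=0: a_0=2, p_0 = 2*1 + 0 = 2, q_0 = 2*0 + 1 = 1.
  i=1: a_1=20, p_1 = 20*2 + 1 = 41, q_1 = 20*1 + 0 = 20.
q_1 = 20 > 9, so the last convergent with denominator <= 9 is p_0/q_0 = 2/1.
The closest fraction with denominator <= 9 is either p_0/q_0 or the intermediate fraction (k*p_0 + p_{-1})/(k*q_0 + q_{-1}) with the largest k >= 1 whose denominator stays <= 9; these approach x as k grows, and every other convergent or intermediate fraction in range is farther away.
Largest k: floor((9 - q_{-1})/q_0) = floor((9 - 0)/1) = 9 (using the seeds p_{-1} = 1, q_{-1} = 0).
That gives (9*2 + 1)/(9*1 + 0) = 19/9.
Compare the errors: |x - 2/1| = |84*1 - 2*41|/(41*1) = 2/41, and |x - 19/9| = |84*9 - 19*41|/(41*9) = 23/369.
Cross-multiplying, 2*369 = 738 < 943 = 23*41, so 2/41 is smaller: the convergent 2/1 is closer to x than 19/9.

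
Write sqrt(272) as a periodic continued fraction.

Write x_i = (sqrt(272) + m_i)/d_i with (m_0, d_0) = (0, 1). a_0 = floor(sqrt(272)) = 16, since 16^2 = 256 <= 272 < 289 = 17^2.
Iterate m_{i+1} = d_i*a_i - m_i, d_{i+1} = (272 - m_{i+1}^2)/d_i, a_{i+1} = floor((a_0 + m_{i+1})/d_{i+1}):
  m_1 = 1*16 - 0 = 16, d_1 = (272 - 16^2)/1 = 16/1 = 16, a_1 = floor((16 + 16)/16) = 2.
  m_2 = 16*2 - 16 = 16, d_2 = (272 - 16^2)/16 = 16/16 = 1, a_2 = floor((16 + 16)/1) = 32.
  m_3 = 1*32 - 16 = 16, d_3 = (272 - 16^2)/1 = 16/1 = 16: (m_3, d_3) = (m_1, d_1) = (16, 16), so from here the quotients repeat a_1, a_2; the period length is 2.
Hence the expansion of sqrt(272) is a_0 = 16 followed by the repeating block 2, 32 (period 2).

[16; (2, 32)]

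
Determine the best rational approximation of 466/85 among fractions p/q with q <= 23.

126/23

Expand x = 466/85 as a continued fraction with the Euclidean algorithm:
  466 = 5*85 + 41, so a_0 = 5.
  85 = 2*41 + 3, so a_1 = 2.
  41 = 13*3 + 2, so a_2 = 13.
  3 = 1*2 + 1, so a_3 = 1.
  2 = 2*1 + 0, so a_4 = 2.
so x = [5; 2, 13, 1, 2].
Convergents (p_i = a_i*p_{i-1} + p_{i-2}, q_i = a_i*q_{i-1} + q_{i-2} with p_{-2}=0, p_{-1}=1, q_{-2}=1, q_{-1}=0), until the denominator exceeds 23:
  i=0: a_0=5, p_0 = 5*1 + 0 = 5, q_0 = 5*0 + 1 = 1.
  i=1: a_1=2, p_1 = 2*5 + 1 = 11, q_1 = 2*1 + 0 = 2.
  i=2: a_2=13, p_2 = 13*11 + 5 = 148, q_2 = 13*2 + 1 = 27.
q_2 = 27 > 23, so the last convergent with denominator <= 23 is p_1/q_1 = 11/2.
The closest fraction with denominator <= 23 is either p_1/q_1 or the intermediate fraction (k*p_1 + p_0)/(k*q_1 + q_0) with the largest k >= 1 whose denominator stays <= 23; these approach x as k grows, and every other convergent or intermediate fraction in range is farther away.
Largest k: floor((23 - q_0)/q_1) = floor((23 - 1)/2) = 11.
That gives (11*11 + 5)/(11*2 + 1) = 126/23.
Compare the errors: |x - 11/2| = |466*2 - 11*85|/(85*2) = 3/170, and |x - 126/23| = |466*23 - 126*85|/(85*23) = 8/1955.
Cross-multiplying, 8*170 = 1360 < 5865 = 3*1955, so 8/1955 is smaller: the intermediate fraction 126/23 is closer to x than 11/2.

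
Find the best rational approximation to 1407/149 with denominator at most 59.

491/52

Expand x = 1407/149 as a continued fraction with the Euclidean algorithm:
  1407 = 9*149 + 66, so a_0 = 9.
  149 = 2*66 + 17, so a_1 = 2.
  66 = 3*17 + 15, so a_2 = 3.
  17 = 1*15 + 2, so a_3 = 1.
  15 = 7*2 + 1, so a_4 = 7.
  2 = 2*1 + 0, so a_5 = 2.
so x = [9; 2, 3, 1, 7, 2].
Convergents (p_i = a_i*p_{i-1} + p_{i-2}, q_i = a_i*q_{i-1} + q_{i-2} with p_{-2}=0, p_{-1}=1, q_{-2}=1, q_{-1}=0), until the denominator exceeds 59:
  i=0: a_0=9, p_0 = 9*1 + 0 = 9, q_0 = 9*0 + 1 = 1.
  i=1: a_1=2, p_1 = 2*9 + 1 = 19, q_1 = 2*1 + 0 = 2.
  i=2: a_2=3, p_2 = 3*19 + 9 = 66, q_2 = 3*2 + 1 = 7.
  i=3: a_3=1, p_3 = 1*66 + 19 = 85, q_3 = 1*7 + 2 = 9.
  i=4: a_4=7, p_4 = 7*85 + 66 = 661, q_4 = 7*9 + 7 = 70.
q_4 = 70 > 59, so the last convergent with denominator <= 59 is p_3/q_3 = 85/9.
The closest fraction with denominator <= 59 is either p_3/q_3 or the intermediate fraction (k*p_3 + p_2)/(k*q_3 + q_2) with the largest k >= 1 whose denominator stays <= 59; these approach x as k grows, and every other convergent or intermediate fraction in range is farther away.
Largest k: floor((59 - q_2)/q_3) = floor((59 - 7)/9) = 5.
That gives (5*85 + 66)/(5*9 + 7) = 491/52.
Compare the errors: |x - 85/9| = |1407*9 - 85*149|/(149*9) = 2/1341, and |x - 491/52| = |1407*52 - 491*149|/(149*52) = 5/7748.
Cross-multiplying, 5*1341 = 6705 < 15496 = 2*7748, so 5/7748 is smaller: the intermediate fraction 491/52 is closer to x than 85/9.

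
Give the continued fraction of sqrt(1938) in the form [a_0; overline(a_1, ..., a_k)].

Write x_i = (sqrt(1938) + m_i)/d_i with (m_0, d_0) = (0, 1). a_0 = floor(sqrt(1938)) = 44, since 44^2 = 1936 <= 1938 < 2025 = 45^2.
Iterate m_{i+1} = d_i*a_i - m_i, d_{i+1} = (1938 - m_{i+1}^2)/d_i, a_{i+1} = floor((a_0 + m_{i+1})/d_{i+1}):
  m_1 = 1*44 - 0 = 44, d_1 = (1938 - 44^2)/1 = 2/1 = 2, a_1 = floor((44 + 44)/2) = 44.
  m_2 = 2*44 - 44 = 44, d_2 = (1938 - 44^2)/2 = 2/2 = 1, a_2 = floor((44 + 44)/1) = 88.
  m_3 = 1*88 - 44 = 44, d_3 = (1938 - 44^2)/1 = 2/1 = 2: (m_3, d_3) = (m_1, d_1) = (44, 2), so from here the quotients repeat a_1, a_2; the period length is 2.
Hence the expansion of sqrt(1938) is a_0 = 44 followed by the repeating block 44, 88 (period 2).

[44; overline(44, 88)]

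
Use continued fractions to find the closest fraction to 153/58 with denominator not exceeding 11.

Expand x = 153/58 as a continued fraction with the Euclidean algorithm:
  153 = 2*58 + 37, so a_0 = 2.
  58 = 1*37 + 21, so a_1 = 1.
  37 = 1*21 + 16, so a_2 = 1.
  21 = 1*16 + 5, so a_3 = 1.
  16 = 3*5 + 1, so a_4 = 3.
  5 = 5*1 + 0, so a_5 = 5.
so x = [2; 1, 1, 1, 3, 5].
Convergents (p_i = a_i*p_{i-1} + p_{i-2}, q_i = a_i*q_{i-1} + q_{i-2} with p_{-2}=0, p_{-1}=1, q_{-2}=1, q_{-1}=0), until the denominator exceeds 11:
  i=0: a_0=2, p_0 = 2*1 + 0 = 2, q_0 = 2*0 + 1 = 1.
  i=1: a_1=1, p_1 = 1*2 + 1 = 3, q_1 = 1*1 + 0 = 1.
  i=2: a_2=1, p_2 = 1*3 + 2 = 5, q_2 = 1*1 + 1 = 2.
  i=3: a_3=1, p_3 = 1*5 + 3 = 8, q_3 = 1*2 + 1 = 3.
  i=4: a_4=3, p_4 = 3*8 + 5 = 29, q_4 = 3*3 + 2 = 11.
  i=5: a_5=5, p_5 = 5*29 + 8 = 153, q_5 = 5*11 + 3 = 58.
q_5 = 58 > 11, so the last convergent with denominator <= 11 is p_4/q_4 = 29/11.
The closest fraction with denominator <= 11 is either p_4/q_4 or the intermediate fraction (k*p_4 + p_3)/(k*q_4 + q_3) with the largest k >= 1 whose denominator stays <= 11; these approach x as k grows, and every other convergent or intermediate fraction in range is farther away.
Largest k: floor((11 - q_3)/q_4) = floor((11 - 3)/11) = 0.
Since k = 0, no intermediate fraction beyond p_4/q_4 has denominator <= 11, so the convergent 29/11 is the closest (its error is |153*11 - 29*58|/(58*11) = 1/638).

29/11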